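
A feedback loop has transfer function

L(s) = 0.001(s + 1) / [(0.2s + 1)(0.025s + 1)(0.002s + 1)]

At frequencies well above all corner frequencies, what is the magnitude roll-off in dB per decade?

Each pole contributes −20 dB/decade at high frequency; each zero contributes +20 dB/decade.
Net: 1 zero(s) − 3 pole(s) → -40 dB/decade.

-40 dB/decade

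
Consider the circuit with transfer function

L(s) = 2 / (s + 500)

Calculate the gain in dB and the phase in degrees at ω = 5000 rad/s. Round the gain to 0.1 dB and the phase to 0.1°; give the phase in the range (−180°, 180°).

-68.0 dB, -84.3°

At s = jω = j5000:
pole (s+500): 500 + j5000 → |·| = √(500²+5000²) = √25250000 ≈ 5024.9, ∠ = arctan(5000/500) ≈ 84.29°
|L| = 2 / 5024.9 ≈ 0.00039802
Gain = 20 log₁₀(0.00039802) ≈ -68.00 dB
∠L = 0.00° − 84.29° = -84.29°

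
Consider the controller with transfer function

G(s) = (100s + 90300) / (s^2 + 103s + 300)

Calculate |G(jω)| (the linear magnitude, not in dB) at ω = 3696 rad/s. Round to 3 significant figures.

0.0278

Substitute s = j3696:
Numerator: 100(j3696) + 90300 = 90300 + j369600
Denominator: (j3696)^2 + 103(j3696) + 300 = -13660116 + j380688
|N| = √(90300² + 369600²) ≈ 3.8047e+05, ∠N ≈ 76.27°
|D| = √(13660116² + 380688²) ≈ 1.3665e+07, ∠D ≈ 178.40°
|G| = 3.8047e+05 / 1.3665e+07 ≈ 0.027843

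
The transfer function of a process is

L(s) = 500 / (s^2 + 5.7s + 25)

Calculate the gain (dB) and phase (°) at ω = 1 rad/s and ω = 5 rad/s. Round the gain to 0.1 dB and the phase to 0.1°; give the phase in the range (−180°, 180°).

ω = 1: 26.1 dB, -13.4°; ω = 5: 24.9 dB, -90.0°

At s = jω = j1:
quadratic: (j1)² + 5.7·j1 + 25 = 24 + j5.7 → |·| ≈ 24.668, ∠ ≈ 13.36°
|L| = 500 / 24.668 ≈ 20.269
Gain = 20 log₁₀(20.269) ≈ 26.14 dB
∠L = 0.00° − 13.36° = -13.36°

At s = jω = j5:
quadratic: (j5)² + 5.7·j5 + 25 = 0 + j28.5 → |·| ≈ 28.5, ∠ ≈ 90.00°
|L| = 500 / 28.5 ≈ 17.544
Gain = 20 log₁₀(17.544) ≈ 24.88 dB
∠L = 0.00° − 90.00° = -90.00°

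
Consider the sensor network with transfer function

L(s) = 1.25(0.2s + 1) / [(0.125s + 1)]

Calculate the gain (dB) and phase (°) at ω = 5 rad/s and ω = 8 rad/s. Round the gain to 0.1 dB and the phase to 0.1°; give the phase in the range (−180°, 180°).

At ω = 5 rad/s:
zero (1 + j5·0.2) = 1 + j1 → |·| ≈ 1.4142, ∠ ≈ 45.00°
pole (1 + j5·0.125) = 1 + j0.625 → |·| ≈ 1.1792, ∠ ≈ 32.01°
|L| = 1.25 · 1.4142 / (1.1792) ≈ 1.4991
Gain = 20 log₁₀(1.4991) ≈ 3.52 dB
∠L = (45.00°) − (32.01°) = 12.99°

At ω = 8 rad/s:
zero (1 + j8·0.2) = 1 + j1.6 → |·| ≈ 1.8868, ∠ ≈ 57.99°
pole (1 + j8·0.125) = 1 + j1 → |·| ≈ 1.4142, ∠ ≈ 45.00°
|L| = 1.25 · 1.8868 / (1.4142) ≈ 1.6677
Gain = 20 log₁₀(1.6677) ≈ 4.44 dB
∠L = (57.99°) − (45.00°) = 12.99°

ω = 5: 3.5 dB, 13.0°; ω = 8: 4.4 dB, 13.0°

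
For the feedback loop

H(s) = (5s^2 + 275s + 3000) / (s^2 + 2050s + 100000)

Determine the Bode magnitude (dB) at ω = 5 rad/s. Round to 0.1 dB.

Substitute s = j5:
Numerator: 5(j5)^2 + 275(j5) + 3000 = 2875 + j1375
Denominator: (j5)^2 + 2050(j5) + 100000 = 99975 + j10250
|N| = √(2875² + 1375²) ≈ 3186.9, ∠N ≈ 25.56°
|D| = √(99975² + 10250²) ≈ 1.005e+05, ∠D ≈ 5.85°
|H| = 3186.9 / 1.005e+05 ≈ 0.03171
Gain = 20 log₁₀(0.03171) ≈ -29.98 dB

-30.0 dB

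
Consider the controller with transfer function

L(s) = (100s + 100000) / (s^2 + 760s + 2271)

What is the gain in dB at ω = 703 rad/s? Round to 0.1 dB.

Substitute s = j703:
Numerator: 100(j703) + 100000 = 100000 + j70300
Denominator: (j703)^2 + 760(j703) + 2271 = -491938 + j534280
|N| = √(100000² + 70300²) ≈ 1.2224e+05, ∠N ≈ 35.11°
|D| = √(491938² + 534280²) ≈ 7.2626e+05, ∠D ≈ 132.64°
|L| = 1.2224e+05 / 7.2626e+05 ≈ 0.16831
Gain = 20 log₁₀(0.16831) ≈ -15.48 dB

-15.5 dB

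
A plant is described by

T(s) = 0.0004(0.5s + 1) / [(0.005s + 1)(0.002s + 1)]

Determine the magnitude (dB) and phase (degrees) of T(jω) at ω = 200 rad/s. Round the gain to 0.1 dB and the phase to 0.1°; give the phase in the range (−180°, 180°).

At ω = 200 rad/s:
zero (1 + j200·0.5) = 1 + j100 → |·| ≈ 100, ∠ ≈ 89.43°
pole (1 + j200·0.005) = 1 + j1 → |·| ≈ 1.4142, ∠ ≈ 45.00°
pole (1 + j200·0.002) = 1 + j0.4 → |·| ≈ 1.077, ∠ ≈ 21.80°
|T| = 0.0004 · 100 / (1.4142 · 1.077) ≈ 0.026262
Gain = 20 log₁₀(0.026262) ≈ -31.61 dB
∠T = (89.43°) − (45.00° + 21.80°) = 22.63°

-31.6 dB, 22.6°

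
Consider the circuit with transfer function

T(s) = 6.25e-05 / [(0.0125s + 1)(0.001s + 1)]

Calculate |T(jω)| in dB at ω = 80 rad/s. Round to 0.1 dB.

-87.1 dB

At ω = 80 rad/s:
pole (1 + j80·0.0125) = 1 + j1 → |·| ≈ 1.4142, ∠ ≈ 45.00°
pole (1 + j80·0.001) = 1 + j0.08 → |·| ≈ 1.0032, ∠ ≈ 4.57°
|T| = 6.25e-05 · 1 / (1.4142 · 1.0032) ≈ 4.4054e-05
Gain = 20 log₁₀(4.4054e-05) ≈ -87.12 dB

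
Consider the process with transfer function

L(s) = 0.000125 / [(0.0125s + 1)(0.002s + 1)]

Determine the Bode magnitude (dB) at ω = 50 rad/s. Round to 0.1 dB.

-79.5 dB

At ω = 50 rad/s:
pole (1 + j50·0.0125) = 1 + j0.625 → |·| ≈ 1.1792, ∠ ≈ 32.01°
pole (1 + j50·0.002) = 1 + j0.1 → |·| ≈ 1.005, ∠ ≈ 5.71°
|L| = 0.000125 · 1 / (1.1792 · 1.005) ≈ 0.00010548
Gain = 20 log₁₀(0.00010548) ≈ -79.54 dB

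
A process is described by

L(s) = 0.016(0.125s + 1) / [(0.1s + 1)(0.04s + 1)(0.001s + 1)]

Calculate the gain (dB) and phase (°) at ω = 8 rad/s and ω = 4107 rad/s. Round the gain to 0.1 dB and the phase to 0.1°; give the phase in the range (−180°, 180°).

At ω = 8 rad/s:
zero (1 + j8·0.125) = 1 + j1 → |·| ≈ 1.4142, ∠ ≈ 45.00°
pole (1 + j8·0.1) = 1 + j0.8 → |·| ≈ 1.2806, ∠ ≈ 38.66°
pole (1 + j8·0.04) = 1 + j0.32 → |·| ≈ 1.05, ∠ ≈ 17.74°
pole (1 + j8·0.001) = 1 + j0.008 → |·| ≈ 1, ∠ ≈ 0.46°
|L| = 0.016 · 1.4142 / (1.2806 · 1.05 · 1) ≈ 0.016828
Gain = 20 log₁₀(0.016828) ≈ -35.48 dB
∠L = (45.00°) − (38.66° + 17.74° + 0.46°) = -11.86°

At ω = 4107 rad/s:
zero (1 + j4107·0.125) = 1 + j513.375 → |·| ≈ 513.38, ∠ ≈ 89.89°
pole (1 + j4107·0.1) = 1 + j410.7 → |·| ≈ 410.7, ∠ ≈ 89.86°
pole (1 + j4107·0.04) = 1 + j164.28 → |·| ≈ 164.28, ∠ ≈ 89.65°
pole (1 + j4107·0.001) = 1 + j4.107 → |·| ≈ 4.227, ∠ ≈ 76.32°
|L| = 0.016 · 513.38 / (410.7 · 164.28 · 4.227) ≈ 2.8802e-05
Gain = 20 log₁₀(2.8802e-05) ≈ -90.81 dB
∠L = (89.89°) − (89.86° + 89.65° + 76.32°) = -165.94°

ω = 8: -35.5 dB, -11.9°; ω = 4107: -90.8 dB, -165.9°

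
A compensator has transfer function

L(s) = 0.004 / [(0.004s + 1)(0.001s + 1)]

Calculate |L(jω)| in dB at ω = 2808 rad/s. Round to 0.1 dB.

-78.5 dB

At ω = 2808 rad/s:
pole (1 + j2808·0.004) = 1 + j11.232 → |·| ≈ 11.276, ∠ ≈ 84.91°
pole (1 + j2808·0.001) = 1 + j2.808 → |·| ≈ 2.9807, ∠ ≈ 70.40°
|L| = 0.004 · 1 / (11.276 · 2.9807) ≈ 0.00011901
Gain = 20 log₁₀(0.00011901) ≈ -78.49 dB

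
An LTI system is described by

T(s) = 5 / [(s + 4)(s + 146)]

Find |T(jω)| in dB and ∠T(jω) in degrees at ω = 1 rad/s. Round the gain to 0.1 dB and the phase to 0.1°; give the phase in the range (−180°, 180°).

At s = jω = j1:
pole (s+4): 4 + j1 → |·| = √(4²+1²) = √17 ≈ 4.1231, ∠ = arctan(1/4) ≈ 14.04°
pole (s+146): 146 + j1 → |·| = √(146²+1²) = √21317 ≈ 146, ∠ = arctan(1/146) ≈ 0.39°
|T| = 5 / 601.97 ≈ 0.0083061
Gain = 20 log₁₀(0.0083061) ≈ -41.61 dB
∠T = 0.00° − 14.43° = -14.43°

-41.6 dB, -14.4°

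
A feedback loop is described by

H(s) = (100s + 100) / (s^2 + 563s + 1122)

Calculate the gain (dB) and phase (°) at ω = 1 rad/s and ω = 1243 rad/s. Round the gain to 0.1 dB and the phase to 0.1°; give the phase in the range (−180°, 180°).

ω = 1: -19.0 dB, 18.3°; ω = 1243: -22.7 dB, -65.7°

Substitute s = j1:
Numerator: 100(j1) + 100 = 100 + j100
Denominator: (j1)^2 + 563(j1) + 1122 = 1121 + j563
|N| = √(100² + 100²) ≈ 141.42, ∠N ≈ 45.00°
|D| = √(1121² + 563²) ≈ 1254.4, ∠D ≈ 26.67°
|H| = 141.42 / 1254.4 ≈ 0.11274
Gain = 20 log₁₀(0.11274) ≈ -18.96 dB
∠H = 45.00° − 26.67° = 18.33°

Substitute s = j1243:
Numerator: 100(j1243) + 100 = 100 + j124300
Denominator: (j1243)^2 + 563(j1243) + 1122 = -1543927 + j699809
|N| = √(100² + 124300²) ≈ 1.243e+05, ∠N ≈ 89.95°
|D| = √(1543927² + 699809²) ≈ 1.6951e+06, ∠D ≈ 155.62°
|H| = 1.243e+05 / 1.6951e+06 ≈ 0.073329
Gain = 20 log₁₀(0.073329) ≈ -22.69 dB
∠H = 89.95° − 155.62° = -65.67°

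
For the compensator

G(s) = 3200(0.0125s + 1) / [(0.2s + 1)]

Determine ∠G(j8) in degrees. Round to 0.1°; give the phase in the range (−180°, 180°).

-52.3°

At ω = 8 rad/s:
zero (1 + j8·0.0125) = 1 + j0.1 → |·| ≈ 1.005, ∠ ≈ 5.71°
pole (1 + j8·0.2) = 1 + j1.6 → |·| ≈ 1.8868, ∠ ≈ 57.99°
∠G = (5.71°) − (57.99°) = -52.28°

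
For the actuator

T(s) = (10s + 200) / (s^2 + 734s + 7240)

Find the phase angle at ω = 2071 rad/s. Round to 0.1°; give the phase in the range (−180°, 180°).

Substitute s = j2071:
Numerator: 10(j2071) + 200 = 200 + j20710
Denominator: (j2071)^2 + 734(j2071) + 7240 = -4281801 + j1520114
|N| = √(200² + 20710²) ≈ 20711, ∠N ≈ 89.45°
|D| = √(4281801² + 1520114²) ≈ 4.5436e+06, ∠D ≈ 160.45°
∠T = 89.45° − 160.45° = -71.00°

-71.0°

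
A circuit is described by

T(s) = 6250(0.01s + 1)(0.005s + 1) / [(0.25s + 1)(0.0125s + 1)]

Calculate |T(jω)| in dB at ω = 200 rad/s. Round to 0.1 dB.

43.3 dB

At ω = 200 rad/s:
zero (1 + j200·0.01) = 1 + j2 → |·| ≈ 2.2361, ∠ ≈ 63.43°
zero (1 + j200·0.005) = 1 + j1 → |·| ≈ 1.4142, ∠ ≈ 45.00°
pole (1 + j200·0.25) = 1 + j50 → |·| ≈ 50.01, ∠ ≈ 88.85°
pole (1 + j200·0.0125) = 1 + j2.5 → |·| ≈ 2.6926, ∠ ≈ 68.20°
|T| = 6250 · 2.2361 · 1.4142 / (50.01 · 2.6926) ≈ 146.78
Gain = 20 log₁₀(146.78) ≈ 43.33 dB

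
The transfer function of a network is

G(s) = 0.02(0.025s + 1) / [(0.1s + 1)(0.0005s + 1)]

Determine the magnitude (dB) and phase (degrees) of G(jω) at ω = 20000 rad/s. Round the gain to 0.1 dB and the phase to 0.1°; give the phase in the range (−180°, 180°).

-66.1 dB, -84.4°

At ω = 20000 rad/s:
zero (1 + j20000·0.025) = 1 + j500 → |·| ≈ 500, ∠ ≈ 89.89°
pole (1 + j20000·0.1) = 1 + j2000 → |·| ≈ 2000, ∠ ≈ 89.97°
pole (1 + j20000·0.0005) = 1 + j10 → |·| ≈ 10.05, ∠ ≈ 84.29°
|G| = 0.02 · 500 / (2000 · 10.05) ≈ 0.00049751
Gain = 20 log₁₀(0.00049751) ≈ -66.06 dB
∠G = (89.89°) − (89.97° + 84.29°) = -84.37°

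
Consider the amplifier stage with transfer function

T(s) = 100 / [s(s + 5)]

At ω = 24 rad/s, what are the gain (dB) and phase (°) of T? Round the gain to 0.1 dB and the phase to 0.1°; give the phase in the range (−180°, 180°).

-15.4 dB, -168.2°

At s = jω = j24:
pole (s+5): 5 + j24 → |·| = √(5²+24²) = √601 ≈ 24.515, ∠ = arctan(24/5) ≈ 78.23°
pole at origin: |s| = 24, ∠ = 90.00° (in denominator)
|T| = 100 / 588.36 ≈ 0.16996
Gain = 20 log₁₀(0.16996) ≈ -15.39 dB
∠T = 0.00° − 168.23° = -168.23°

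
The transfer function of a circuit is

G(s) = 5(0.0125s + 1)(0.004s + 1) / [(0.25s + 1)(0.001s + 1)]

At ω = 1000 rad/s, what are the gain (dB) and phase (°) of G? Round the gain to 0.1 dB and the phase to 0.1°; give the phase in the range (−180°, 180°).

-2.7 dB, 26.6°

At ω = 1000 rad/s:
zero (1 + j1000·0.0125) = 1 + j12.5 → |·| ≈ 12.54, ∠ ≈ 85.43°
zero (1 + j1000·0.004) = 1 + j4 → |·| ≈ 4.1231, ∠ ≈ 75.96°
pole (1 + j1000·0.25) = 1 + j250 → |·| ≈ 250, ∠ ≈ 89.77°
pole (1 + j1000·0.001) = 1 + j1 → |·| ≈ 1.4142, ∠ ≈ 45.00°
|G| = 5 · 12.54 · 4.1231 / (250 · 1.4142) ≈ 0.73121
Gain = 20 log₁₀(0.73121) ≈ -2.72 dB
∠G = (85.43° + 75.96°) − (89.77° + 45.00°) = 26.62°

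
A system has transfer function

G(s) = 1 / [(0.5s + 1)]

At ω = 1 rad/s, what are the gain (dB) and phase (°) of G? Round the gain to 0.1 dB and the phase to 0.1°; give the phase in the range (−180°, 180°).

-1.0 dB, -26.6°

At ω = 1 rad/s:
pole (1 + j1·0.5) = 1 + j0.5 → |·| ≈ 1.118, ∠ ≈ 26.57°
|G| = 1 · 1 / (1.118) ≈ 0.89445
Gain = 20 log₁₀(0.89445) ≈ -0.97 dB
∠G = (0°) − (26.57°) = -26.57°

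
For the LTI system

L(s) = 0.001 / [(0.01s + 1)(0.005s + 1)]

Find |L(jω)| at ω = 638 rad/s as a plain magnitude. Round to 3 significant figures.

4.63e-05

At ω = 638 rad/s:
pole (1 + j638·0.01) = 1 + j6.38 → |·| ≈ 6.4579, ∠ ≈ 81.09°
pole (1 + j638·0.005) = 1 + j3.19 → |·| ≈ 3.3431, ∠ ≈ 72.59°
|L| = 0.001 · 1 / (6.4579 · 3.3431) ≈ 4.6319e-05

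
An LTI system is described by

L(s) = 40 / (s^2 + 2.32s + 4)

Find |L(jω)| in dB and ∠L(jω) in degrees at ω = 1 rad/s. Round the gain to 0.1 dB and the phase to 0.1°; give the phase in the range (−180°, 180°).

20.5 dB, -37.7°

At s = jω = j1:
quadratic: (j1)² + 2.32·j1 + 4 = 3 + j2.32 → |·| ≈ 3.7924, ∠ ≈ 37.72°
|L| = 40 / 3.7924 ≈ 10.547
Gain = 20 log₁₀(10.547) ≈ 20.46 dB
∠L = 0.00° − 37.72° = -37.72°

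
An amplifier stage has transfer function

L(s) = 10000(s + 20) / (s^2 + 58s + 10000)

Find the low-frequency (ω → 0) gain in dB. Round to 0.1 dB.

26.0 dB

L(0) = 10000·20 / 10000 = 20
20 log₁₀(20) ≈ 26.02 dB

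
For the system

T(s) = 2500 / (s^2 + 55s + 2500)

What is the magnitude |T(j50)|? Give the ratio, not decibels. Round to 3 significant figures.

0.909

At s = jω = j50:
quadratic: (j50)² + 55·j50 + 2500 = 0 + j2750 → |·| ≈ 2750, ∠ ≈ 90.00°
|T| = 2500 / 2750 ≈ 0.90909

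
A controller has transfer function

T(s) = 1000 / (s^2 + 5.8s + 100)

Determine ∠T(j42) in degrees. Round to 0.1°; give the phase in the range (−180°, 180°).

-171.7°

At s = jω = j42:
quadratic: (j42)² + 5.8·j42 + 100 = -1664 + j243.6 → |·| ≈ 1681.7, ∠ ≈ 171.67°
∠T = 0.00° − 171.67° = -171.67°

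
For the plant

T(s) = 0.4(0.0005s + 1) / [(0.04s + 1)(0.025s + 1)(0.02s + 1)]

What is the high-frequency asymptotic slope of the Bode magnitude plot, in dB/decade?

Each pole contributes −20 dB/decade at high frequency; each zero contributes +20 dB/decade.
Net: 1 zero(s) − 3 pole(s) → -40 dB/decade.

-40 dB/decade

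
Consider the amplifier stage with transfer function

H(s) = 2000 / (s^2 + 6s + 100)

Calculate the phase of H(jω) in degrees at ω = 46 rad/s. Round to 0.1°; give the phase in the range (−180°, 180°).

-172.2°

At s = jω = j46:
quadratic: (j46)² + 6·j46 + 100 = -2016 + j276 → |·| ≈ 2034.8, ∠ ≈ 172.20°
∠H = 0.00° − 172.20° = -172.20°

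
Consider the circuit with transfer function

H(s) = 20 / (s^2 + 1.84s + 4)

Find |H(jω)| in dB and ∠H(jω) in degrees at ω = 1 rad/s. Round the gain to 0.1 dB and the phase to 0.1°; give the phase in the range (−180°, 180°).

15.1 dB, -31.5°

At s = jω = j1:
quadratic: (j1)² + 1.84·j1 + 4 = 3 + j1.84 → |·| ≈ 3.5193, ∠ ≈ 31.52°
|H| = 20 / 3.5193 ≈ 5.6829
Gain = 20 log₁₀(5.6829) ≈ 15.09 dB
∠H = 0.00° − 31.52° = -31.52°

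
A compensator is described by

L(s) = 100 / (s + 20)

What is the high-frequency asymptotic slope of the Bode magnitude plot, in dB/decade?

Each pole contributes −20 dB/decade at high frequency; each zero contributes +20 dB/decade.
Net: 0 zero(s) − 1 pole(s) → -20 dB/decade.

-20 dB/decade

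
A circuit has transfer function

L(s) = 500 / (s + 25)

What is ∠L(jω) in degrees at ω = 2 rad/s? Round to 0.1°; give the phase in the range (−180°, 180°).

At s = jω = j2:
pole (s+25): 25 + j2 → |·| = √(25²+2²) = √629 ≈ 25.08, ∠ = arctan(2/25) ≈ 4.57°
∠L = 0.00° − 4.57° = -4.57°

-4.6°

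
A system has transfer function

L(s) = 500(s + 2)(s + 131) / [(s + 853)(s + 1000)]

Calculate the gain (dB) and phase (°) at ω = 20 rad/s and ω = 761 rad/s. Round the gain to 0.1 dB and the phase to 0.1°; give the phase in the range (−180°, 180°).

At s = jω = j20:
zero (s+2): 2 + j20 → |·| = √(2²+20²) = √404 ≈ 20.1, ∠ = arctan(20/2) ≈ 84.29°
zero (s+131): 131 + j20 → |·| = √(131²+20²) = √17561 ≈ 132.52, ∠ = arctan(20/131) ≈ 8.68°
pole (s+853): 853 + j20 → |·| = √(853²+20²) = √728009 ≈ 853.23, ∠ = arctan(20/853) ≈ 1.34°
pole (s+1000): 1000 + j20 → |·| = √(1000²+20²) = √1000400 ≈ 1000.2, ∠ = arctan(20/1000) ≈ 1.15°
|L| = 500 · 2663.7 / 8.534e+05 ≈ 1.5606
Gain = 20 log₁₀(1.5606) ≈ 3.87 dB
∠L = 92.97° − 2.49° = 90.48°

At s = jω = j761:
zero (s+2): 2 + j761 → |·| = √(2²+761²) = √579125 ≈ 761, ∠ = arctan(761/2) ≈ 89.85°
zero (s+131): 131 + j761 → |·| = √(131²+761²) = √596282 ≈ 772.19, ∠ = arctan(761/131) ≈ 80.23°
pole (s+853): 853 + j761 → |·| = √(853²+761²) = √1306730 ≈ 1143.1, ∠ = arctan(761/853) ≈ 41.74°
pole (s+1000): 1000 + j761 → |·| = √(1000²+761²) = √1579121 ≈ 1256.6, ∠ = arctan(761/1000) ≈ 37.27°
|L| = 500 · 5.8764e+05 / 1.4364e+06 ≈ 204.55
Gain = 20 log₁₀(204.55) ≈ 46.22 dB
∠L = 170.08° − 79.01° = 91.07°

ω = 20: 3.9 dB, 90.5°; ω = 761: 46.2 dB, 91.1°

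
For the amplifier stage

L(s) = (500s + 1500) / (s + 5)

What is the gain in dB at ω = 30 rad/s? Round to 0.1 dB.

Substitute s = j30:
Numerator: 500(j30) + 1500 = 1500 + j15000
Denominator: (j30) + 5 = 5 + j30
|N| = √(1500² + 15000²) ≈ 15075, ∠N ≈ 84.29°
|D| = √(5² + 30²) ≈ 30.414, ∠D ≈ 80.54°
|L| = 15075 / 30.414 ≈ 495.66
Gain = 20 log₁₀(495.66) ≈ 53.90 dB

53.9 dB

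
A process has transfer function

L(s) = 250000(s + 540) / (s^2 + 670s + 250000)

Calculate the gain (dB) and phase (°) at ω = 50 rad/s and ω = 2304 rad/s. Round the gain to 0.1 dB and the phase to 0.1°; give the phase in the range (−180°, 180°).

At s = jω = j50:
zero (s+540): 540 + j50 → |·| = √(540²+50²) = √294100 ≈ 542.31, ∠ = arctan(50/540) ≈ 5.29°
quadratic: (j50)² + 670·j50 + 250000 = 247500 + j33500 → |·| ≈ 2.4976e+05, ∠ ≈ 7.71°
|L| = 250000 · 542.31 / 2.4976e+05 ≈ 542.83
Gain = 20 log₁₀(542.83) ≈ 54.69 dB
∠L = 5.29° − 7.71° = -2.42°

At s = jω = j2304:
zero (s+540): 540 + j2304 → |·| = √(540²+2304²) = √5600016 ≈ 2366.4, ∠ = arctan(2304/540) ≈ 76.81°
quadratic: (j2304)² + 670·j2304 + 250000 = -5058416 + j1543680 → |·| ≈ 5.2887e+06, ∠ ≈ 163.03°
|L| = 250000 · 2366.4 / 5.2887e+06 ≈ 111.86
Gain = 20 log₁₀(111.86) ≈ 40.97 dB
∠L = 76.81° − 163.03° = -86.22°

ω = 50: 54.7 dB, -2.4°; ω = 2304: 41.0 dB, -86.2°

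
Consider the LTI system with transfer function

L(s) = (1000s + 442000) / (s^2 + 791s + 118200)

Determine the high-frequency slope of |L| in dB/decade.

Each pole contributes −20 dB/decade at high frequency; each zero contributes +20 dB/decade.
Net: 1 zero(s) − 2 pole(s) → -20 dB/decade.

-20 dB/decade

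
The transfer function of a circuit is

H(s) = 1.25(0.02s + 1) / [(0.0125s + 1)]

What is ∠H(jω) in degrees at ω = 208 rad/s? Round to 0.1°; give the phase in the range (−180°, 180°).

7.5°

At ω = 208 rad/s:
zero (1 + j208·0.02) = 1 + j4.16 → |·| ≈ 4.2785, ∠ ≈ 76.48°
pole (1 + j208·0.0125) = 1 + j2.6 → |·| ≈ 2.7857, ∠ ≈ 68.96°
∠H = (76.48°) − (68.96°) = 7.52°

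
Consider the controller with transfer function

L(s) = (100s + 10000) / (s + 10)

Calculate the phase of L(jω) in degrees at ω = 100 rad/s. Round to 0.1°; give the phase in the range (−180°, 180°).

-39.3°

Substitute s = j100:
Numerator: 100(j100) + 10000 = 10000 + j10000
Denominator: (j100) + 10 = 10 + j100
|N| = √(10000² + 10000²) ≈ 14142, ∠N ≈ 45.00°
|D| = √(10² + 100²) ≈ 100.5, ∠D ≈ 84.29°
∠L = 45.00° − 84.29° = -39.29°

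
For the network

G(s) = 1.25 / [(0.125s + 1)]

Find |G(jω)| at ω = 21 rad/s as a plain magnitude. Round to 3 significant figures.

At ω = 21 rad/s:
pole (1 + j21·0.125) = 1 + j2.625 → |·| ≈ 2.809, ∠ ≈ 69.15°
|G| = 1.25 · 1 / (2.809) ≈ 0.445

0.445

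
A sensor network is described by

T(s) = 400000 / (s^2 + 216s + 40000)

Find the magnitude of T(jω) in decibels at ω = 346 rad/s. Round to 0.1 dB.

11.3 dB

At s = jω = j346:
quadratic: (j346)² + 216·j346 + 40000 = -79716 + j74736 → |·| ≈ 1.0927e+05, ∠ ≈ 136.85°
|T| = 400000 / 1.0927e+05 ≈ 3.6607
Gain = 20 log₁₀(3.6607) ≈ 11.27 dB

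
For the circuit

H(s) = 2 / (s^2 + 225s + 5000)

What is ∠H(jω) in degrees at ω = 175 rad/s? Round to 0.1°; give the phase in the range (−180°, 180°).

Substitute s = j175:
Numerator: 2 = 2 + j0
Denominator: (j175)^2 + 225(j175) + 5000 = -25625 + j39375
|N| = √(2² + 0²) ≈ 2, ∠N ≈ 0.00°
|D| = √(25625² + 39375²) ≈ 46979, ∠D ≈ 123.06°
∠H = 0.00° − 123.06° = -123.06°

-123.1°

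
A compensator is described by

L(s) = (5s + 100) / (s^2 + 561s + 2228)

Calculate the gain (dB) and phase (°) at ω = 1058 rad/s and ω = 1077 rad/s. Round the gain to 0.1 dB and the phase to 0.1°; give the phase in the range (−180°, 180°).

ω = 1058: -47.6 dB, -63.1°; ω = 1077: -47.7 dB, -63.5°

Substitute s = j1058:
Numerator: 5(j1058) + 100 = 100 + j5290
Denominator: (j1058)^2 + 561(j1058) + 2228 = -1117136 + j593538
|N| = √(100² + 5290²) ≈ 5290.9, ∠N ≈ 88.92°
|D| = √(1117136² + 593538²) ≈ 1.265e+06, ∠D ≈ 152.02°
|L| = 5290.9 / 1.265e+06 ≈ 0.0041825
Gain = 20 log₁₀(0.0041825) ≈ -47.57 dB
∠L = 88.92° − 152.02° = -63.10°

Substitute s = j1077:
Numerator: 5(j1077) + 100 = 100 + j5385
Denominator: (j1077)^2 + 561(j1077) + 2228 = -1157701 + j604197
|N| = √(100² + 5385²) ≈ 5385.9, ∠N ≈ 88.94°
|D| = √(1157701² + 604197²) ≈ 1.3059e+06, ∠D ≈ 152.44°
|L| = 5385.9 / 1.3059e+06 ≈ 0.0041243
Gain = 20 log₁₀(0.0041243) ≈ -47.69 dB
∠L = 88.94° − 152.44° = -63.50°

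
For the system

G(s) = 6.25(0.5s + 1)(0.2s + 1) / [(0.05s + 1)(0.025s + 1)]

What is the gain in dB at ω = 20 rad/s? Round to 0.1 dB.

At ω = 20 rad/s:
zero (1 + j20·0.5) = 1 + j10 → |·| ≈ 10.05, ∠ ≈ 84.29°
zero (1 + j20·0.2) = 1 + j4 → |·| ≈ 4.1231, ∠ ≈ 75.96°
pole (1 + j20·0.05) = 1 + j1 → |·| ≈ 1.4142, ∠ ≈ 45.00°
pole (1 + j20·0.025) = 1 + j0.5 → |·| ≈ 1.118, ∠ ≈ 26.57°
|G| = 6.25 · 10.05 · 4.1231 / (1.4142 · 1.118) ≈ 163.8
Gain = 20 log₁₀(163.8) ≈ 44.29 dB

44.3 dB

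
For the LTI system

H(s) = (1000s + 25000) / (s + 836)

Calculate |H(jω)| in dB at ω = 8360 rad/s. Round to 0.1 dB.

Substitute s = j8360:
Numerator: 1000(j8360) + 25000 = 25000 + j8360000
Denominator: (j8360) + 836 = 836 + j8360
|N| = √(25000² + 8360000²) ≈ 8.36e+06, ∠N ≈ 89.83°
|D| = √(836² + 8360²) ≈ 8401.7, ∠D ≈ 84.29°
|H| = 8.36e+06 / 8401.7 ≈ 995.04
Gain = 20 log₁₀(995.04) ≈ 59.96 dB

60.0 dB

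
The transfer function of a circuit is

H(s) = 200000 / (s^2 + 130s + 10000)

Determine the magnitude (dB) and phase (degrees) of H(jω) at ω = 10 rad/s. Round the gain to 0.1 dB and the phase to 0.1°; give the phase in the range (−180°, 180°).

26.0 dB, -7.5°

At s = jω = j10:
quadratic: (j10)² + 130·j10 + 10000 = 9900 + j1300 → |·| ≈ 9985, ∠ ≈ 7.48°
|H| = 200000 / 9985 ≈ 20.03
Gain = 20 log₁₀(20.03) ≈ 26.03 dB
∠H = 0.00° − 7.48° = -7.48°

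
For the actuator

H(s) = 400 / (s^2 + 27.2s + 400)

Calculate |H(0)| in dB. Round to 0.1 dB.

H(0) = 400 / 400 = 1
20 log₁₀(1) ≈ 0.00 dB

0.0 dB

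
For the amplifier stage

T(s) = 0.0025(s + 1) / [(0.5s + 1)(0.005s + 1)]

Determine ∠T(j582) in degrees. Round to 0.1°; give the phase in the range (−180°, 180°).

At ω = 582 rad/s:
zero (1 + j582·1) = 1 + j582 → |·| ≈ 582, ∠ ≈ 89.90°
pole (1 + j582·0.5) = 1 + j291 → |·| ≈ 291, ∠ ≈ 89.80°
pole (1 + j582·0.005) = 1 + j2.91 → |·| ≈ 3.077, ∠ ≈ 71.04°
∠T = (89.90°) − (89.80° + 71.04°) = -70.94°

-70.9°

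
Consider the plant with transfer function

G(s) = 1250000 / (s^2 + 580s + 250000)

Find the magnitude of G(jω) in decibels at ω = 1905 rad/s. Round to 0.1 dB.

-9.1 dB

At s = jω = j1905:
quadratic: (j1905)² + 580·j1905 + 250000 = -3379025 + j1104900 → |·| ≈ 3.5551e+06, ∠ ≈ 161.89°
|G| = 1250000 / 3.5551e+06 ≈ 0.35161
Gain = 20 log₁₀(0.35161) ≈ -9.08 dB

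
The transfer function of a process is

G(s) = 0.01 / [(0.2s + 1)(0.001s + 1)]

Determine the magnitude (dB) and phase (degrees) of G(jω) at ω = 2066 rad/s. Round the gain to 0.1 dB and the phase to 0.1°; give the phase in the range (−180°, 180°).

-99.5 dB, -154.0°

At ω = 2066 rad/s:
pole (1 + j2066·0.2) = 1 + j413.2 → |·| ≈ 413.2, ∠ ≈ 89.86°
pole (1 + j2066·0.001) = 1 + j2.066 → |·| ≈ 2.2953, ∠ ≈ 64.17°
|G| = 0.01 · 1 / (413.2 · 2.2953) ≈ 1.0544e-05
Gain = 20 log₁₀(1.0544e-05) ≈ -99.54 dB
∠G = (0°) − (89.86° + 64.17°) = -154.03°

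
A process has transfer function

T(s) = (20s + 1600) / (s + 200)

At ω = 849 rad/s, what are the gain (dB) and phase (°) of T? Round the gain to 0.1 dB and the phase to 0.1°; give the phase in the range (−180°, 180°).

Substitute s = j849:
Numerator: 20(j849) + 1600 = 1600 + j16980
Denominator: (j849) + 200 = 200 + j849
|N| = √(1600² + 16980²) ≈ 17055, ∠N ≈ 84.62°
|D| = √(200² + 849²) ≈ 872.24, ∠D ≈ 76.74°
|T| = 17055 / 872.24 ≈ 19.553
Gain = 20 log₁₀(19.553) ≈ 25.82 dB
∠T = 84.62° − 76.74° = 7.88°

25.8 dB, 7.9°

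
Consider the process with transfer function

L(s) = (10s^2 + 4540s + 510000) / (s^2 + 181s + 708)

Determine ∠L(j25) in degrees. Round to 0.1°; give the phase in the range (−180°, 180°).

-76.3°

Substitute s = j25:
Numerator: 10(j25)^2 + 4540(j25) + 510000 = 503750 + j113500
Denominator: (j25)^2 + 181(j25) + 708 = 83 + j4525
|N| = √(503750² + 113500²) ≈ 5.1638e+05, ∠N ≈ 12.70°
|D| = √(83² + 4525²) ≈ 4525.8, ∠D ≈ 88.95°
∠L = 12.70° − 88.95° = -76.25°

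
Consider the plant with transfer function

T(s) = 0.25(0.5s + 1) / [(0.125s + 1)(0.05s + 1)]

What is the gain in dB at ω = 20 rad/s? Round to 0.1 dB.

-3.6 dB

At ω = 20 rad/s:
zero (1 + j20·0.5) = 1 + j10 → |·| ≈ 10.05, ∠ ≈ 84.29°
pole (1 + j20·0.125) = 1 + j2.5 → |·| ≈ 2.6926, ∠ ≈ 68.20°
pole (1 + j20·0.05) = 1 + j1 → |·| ≈ 1.4142, ∠ ≈ 45.00°
|T| = 0.25 · 10.05 / (2.6926 · 1.4142) ≈ 0.65982
Gain = 20 log₁₀(0.65982) ≈ -3.61 dB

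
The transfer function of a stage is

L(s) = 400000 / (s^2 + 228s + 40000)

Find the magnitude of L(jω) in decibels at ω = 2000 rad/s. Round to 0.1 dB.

-20.0 dB

At s = jω = j2000:
quadratic: (j2000)² + 228·j2000 + 40000 = -3960000 + j456000 → |·| ≈ 3.9862e+06, ∠ ≈ 173.43°
|L| = 400000 / 3.9862e+06 ≈ 0.10035
Gain = 20 log₁₀(0.10035) ≈ -19.97 dB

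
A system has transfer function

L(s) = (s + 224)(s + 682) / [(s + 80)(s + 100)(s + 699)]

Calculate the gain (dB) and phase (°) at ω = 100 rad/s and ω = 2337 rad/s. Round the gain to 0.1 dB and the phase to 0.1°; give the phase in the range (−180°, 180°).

ω = 100: -37.6 dB, -72.1°; ω = 2337: -67.4 dB, -90.7°

At s = jω = j100:
zero (s+224): 224 + j100 → |·| = √(224²+100²) = √60176 ≈ 245.31, ∠ = arctan(100/224) ≈ 24.06°
zero (s+682): 682 + j100 → |·| = √(682²+100²) = √475124 ≈ 689.29, ∠ = arctan(100/682) ≈ 8.34°
pole (s+80): 80 + j100 → |·| = √(80²+100²) = √16400 ≈ 128.06, ∠ = arctan(100/80) ≈ 51.34°
pole (s+100): 100 + j100 → |·| = √(100²+100²) = √20000 ≈ 141.42, ∠ = arctan(100/100) ≈ 45.00°
pole (s+699): 699 + j100 → |·| = √(699²+100²) = √498601 ≈ 706.12, ∠ = arctan(100/699) ≈ 8.14°
|L| = 1 · 1.6909e+05 / 1.2788e+07 ≈ 0.013223
Gain = 20 log₁₀(0.013223) ≈ -37.57 dB
∠L = 32.40° − 104.48° = -72.08°

At s = jω = j2337:
zero (s+224): 224 + j2337 → |·| = √(224²+2337²) = √5511745 ≈ 2347.7, ∠ = arctan(2337/224) ≈ 84.52°
zero (s+682): 682 + j2337 → |·| = √(682²+2337²) = √5926693 ≈ 2434.5, ∠ = arctan(2337/682) ≈ 73.73°
pole (s+80): 80 + j2337 → |·| = √(80²+2337²) = √5467969 ≈ 2338.4, ∠ = arctan(2337/80) ≈ 88.04°
pole (s+100): 100 + j2337 → |·| = √(100²+2337²) = √5471569 ≈ 2339.1, ∠ = arctan(2337/100) ≈ 87.55°
pole (s+699): 699 + j2337 → |·| = √(699²+2337²) = √5950170 ≈ 2439.3, ∠ = arctan(2337/699) ≈ 73.35°
|L| = 1 · 5.7155e+06 / 1.3342e+10 ≈ 0.00042838
Gain = 20 log₁₀(0.00042838) ≈ -67.36 dB
∠L = 158.25° − 248.94° = -90.69°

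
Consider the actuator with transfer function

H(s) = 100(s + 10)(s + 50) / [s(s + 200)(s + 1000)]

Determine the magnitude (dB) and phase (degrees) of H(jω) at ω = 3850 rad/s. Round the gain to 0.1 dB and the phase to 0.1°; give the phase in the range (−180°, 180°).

At s = jω = j3850:
zero (s+10): 10 + j3850 → |·| = √(10²+3850²) = √14822600 ≈ 3850, ∠ = arctan(3850/10) ≈ 89.85°
zero (s+50): 50 + j3850 → |·| = √(50²+3850²) = √14825000 ≈ 3850.3, ∠ = arctan(3850/50) ≈ 89.26°
pole (s+200): 200 + j3850 → |·| = √(200²+3850²) = √14862500 ≈ 3855.2, ∠ = arctan(3850/200) ≈ 87.03°
pole (s+1000): 1000 + j3850 → |·| = √(1000²+3850²) = √15822500 ≈ 3977.8, ∠ = arctan(3850/1000) ≈ 75.44°
pole at origin: |s| = 3850, ∠ = 90.00° (in denominator)
|H| = 100 · 1.4824e+07 / 5.9041e+10 ≈ 0.025108
Gain = 20 log₁₀(0.025108) ≈ -32.00 dB
∠H = 179.11° − 252.47° = -73.36°

-32.0 dB, -73.4°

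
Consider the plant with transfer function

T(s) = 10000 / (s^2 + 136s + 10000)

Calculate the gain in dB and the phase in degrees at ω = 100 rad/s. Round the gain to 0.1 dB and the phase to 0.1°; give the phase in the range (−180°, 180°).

At s = jω = j100:
quadratic: (j100)² + 136·j100 + 10000 = 0 + j13600 → |·| ≈ 13600, ∠ ≈ 90.00°
|T| = 10000 / 13600 ≈ 0.73529
Gain = 20 log₁₀(0.73529) ≈ -2.67 dB
∠T = 0.00° − 90.00° = -90.00°

-2.7 dB, -90.0°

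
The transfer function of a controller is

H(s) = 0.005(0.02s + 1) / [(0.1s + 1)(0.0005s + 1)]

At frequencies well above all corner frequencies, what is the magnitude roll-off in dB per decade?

Each pole contributes −20 dB/decade at high frequency; each zero contributes +20 dB/decade.
Net: 1 zero(s) − 2 pole(s) → -20 dB/decade.

-20 dB/decade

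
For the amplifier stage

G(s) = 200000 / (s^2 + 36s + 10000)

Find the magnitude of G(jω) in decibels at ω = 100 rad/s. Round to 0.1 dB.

34.9 dB

At s = jω = j100:
quadratic: (j100)² + 36·j100 + 10000 = 0 + j3600 → |·| ≈ 3600, ∠ ≈ 90.00°
|G| = 200000 / 3600 ≈ 55.556
Gain = 20 log₁₀(55.556) ≈ 34.89 dB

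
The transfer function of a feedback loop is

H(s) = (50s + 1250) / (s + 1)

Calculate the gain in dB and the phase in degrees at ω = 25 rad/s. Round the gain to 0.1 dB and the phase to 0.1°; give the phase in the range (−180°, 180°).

37.0 dB, -42.7°

Substitute s = j25:
Numerator: 50(j25) + 1250 = 1250 + j1250
Denominator: (j25) + 1 = 1 + j25
|N| = √(1250² + 1250²) ≈ 1767.8, ∠N ≈ 45.00°
|D| = √(1² + 25²) ≈ 25.02, ∠D ≈ 87.71°
|H| = 1767.8 / 25.02 ≈ 70.655
Gain = 20 log₁₀(70.655) ≈ 36.98 dB
∠H = 45.00° − 87.71° = -42.71°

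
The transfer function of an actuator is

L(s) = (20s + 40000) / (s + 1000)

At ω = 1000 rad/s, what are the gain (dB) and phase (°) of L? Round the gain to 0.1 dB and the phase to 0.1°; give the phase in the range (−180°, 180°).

Substitute s = j1000:
Numerator: 20(j1000) + 40000 = 40000 + j20000
Denominator: (j1000) + 1000 = 1000 + j1000
|N| = √(40000² + 20000²) ≈ 44721, ∠N ≈ 26.57°
|D| = √(1000² + 1000²) ≈ 1414.2, ∠D ≈ 45.00°
|L| = 44721 / 1414.2 ≈ 31.623
Gain = 20 log₁₀(31.623) ≈ 30.00 dB
∠L = 26.57° − 45.00° = -18.43°

30.0 dB, -18.4°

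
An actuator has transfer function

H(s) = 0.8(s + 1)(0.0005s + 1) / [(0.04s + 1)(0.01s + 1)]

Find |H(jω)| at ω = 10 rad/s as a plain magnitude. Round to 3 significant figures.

At ω = 10 rad/s:
zero (1 + j10·1) = 1 + j10 → |·| ≈ 10.05, ∠ ≈ 84.29°
zero (1 + j10·0.0005) = 1 + j0.005 → |·| ≈ 1, ∠ ≈ 0.29°
pole (1 + j10·0.04) = 1 + j0.4 → |·| ≈ 1.077, ∠ ≈ 21.80°
pole (1 + j10·0.01) = 1 + j0.1 → |·| ≈ 1.005, ∠ ≈ 5.71°
|H| = 0.8 · 10.05 · 1 / (1.077 · 1.005) ≈ 7.428

7.43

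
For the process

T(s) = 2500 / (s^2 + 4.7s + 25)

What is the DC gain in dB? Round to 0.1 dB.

T(0) = 2500 / 25 = 100
20 log₁₀(100) ≈ 40.00 dB

40.0 dB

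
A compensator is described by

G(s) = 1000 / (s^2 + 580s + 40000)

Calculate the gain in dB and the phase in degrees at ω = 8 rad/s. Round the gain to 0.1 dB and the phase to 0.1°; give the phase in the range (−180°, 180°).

-32.1 dB, -6.6°

Substitute s = j8:
Numerator: 1000 = 1000 + j0
Denominator: (j8)^2 + 580(j8) + 40000 = 39936 + j4640
|N| = √(1000² + 0²) ≈ 1000, ∠N ≈ 0.00°
|D| = √(39936² + 4640²) ≈ 40205, ∠D ≈ 6.63°
|G| = 1000 / 40205 ≈ 0.024873
Gain = 20 log₁₀(0.024873) ≈ -32.09 dB
∠G = 0.00° − 6.63° = -6.63°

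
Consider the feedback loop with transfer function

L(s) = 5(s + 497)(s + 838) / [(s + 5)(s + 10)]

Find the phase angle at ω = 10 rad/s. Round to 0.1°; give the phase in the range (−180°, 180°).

-106.6°

At s = jω = j10:
zero (s+497): 497 + j10 → |·| = √(497²+10²) = √247109 ≈ 497.1, ∠ = arctan(10/497) ≈ 1.15°
zero (s+838): 838 + j10 → |·| = √(838²+10²) = √702344 ≈ 838.06, ∠ = arctan(10/838) ≈ 0.68°
pole (s+5): 5 + j10 → |·| = √(5²+10²) = √125 ≈ 11.18, ∠ = arctan(10/5) ≈ 63.43°
pole (s+10): 10 + j10 → |·| = √(10²+10²) = √200 ≈ 14.142, ∠ = arctan(10/10) ≈ 45.00°
∠L = 1.83° − 108.43° = -106.60°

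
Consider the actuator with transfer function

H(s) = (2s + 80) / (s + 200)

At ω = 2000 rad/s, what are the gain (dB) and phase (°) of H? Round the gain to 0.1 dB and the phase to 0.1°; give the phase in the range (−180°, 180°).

6.0 dB, 4.6°

Substitute s = j2000:
Numerator: 2(j2000) + 80 = 80 + j4000
Denominator: (j2000) + 200 = 200 + j2000
|N| = √(80² + 4000²) ≈ 4000.8, ∠N ≈ 88.85°
|D| = √(200² + 2000²) ≈ 2010, ∠D ≈ 84.29°
|H| = 4000.8 / 2010 ≈ 1.9904
Gain = 20 log₁₀(1.9904) ≈ 5.98 dB
∠H = 88.85° − 84.29° = 4.56°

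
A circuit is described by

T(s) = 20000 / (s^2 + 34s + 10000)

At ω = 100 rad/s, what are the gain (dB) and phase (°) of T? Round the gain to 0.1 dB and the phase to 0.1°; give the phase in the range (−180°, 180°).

15.4 dB, -90.0°

At s = jω = j100:
quadratic: (j100)² + 34·j100 + 10000 = 0 + j3400 → |·| ≈ 3400, ∠ ≈ 90.00°
|T| = 20000 / 3400 ≈ 5.8824
Gain = 20 log₁₀(5.8824) ≈ 15.39 dB
∠T = 0.00° − 90.00° = -90.00°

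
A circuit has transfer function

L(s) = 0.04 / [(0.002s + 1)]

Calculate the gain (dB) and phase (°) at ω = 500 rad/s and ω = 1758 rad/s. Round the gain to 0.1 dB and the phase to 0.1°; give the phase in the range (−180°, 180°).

ω = 500: -31.0 dB, -45.0°; ω = 1758: -39.2 dB, -74.1°

At ω = 500 rad/s:
pole (1 + j500·0.002) = 1 + j1 → |·| ≈ 1.4142, ∠ ≈ 45.00°
|L| = 0.04 · 1 / (1.4142) ≈ 0.028285
Gain = 20 log₁₀(0.028285) ≈ -30.97 dB
∠L = (0°) − (45.00°) = -45.00°

At ω = 1758 rad/s:
pole (1 + j1758·0.002) = 1 + j3.516 → |·| ≈ 3.6554, ∠ ≈ 74.12°
|L| = 0.04 · 1 / (3.6554) ≈ 0.010943
Gain = 20 log₁₀(0.010943) ≈ -39.22 dB
∠L = (0°) − (74.12°) = -74.12°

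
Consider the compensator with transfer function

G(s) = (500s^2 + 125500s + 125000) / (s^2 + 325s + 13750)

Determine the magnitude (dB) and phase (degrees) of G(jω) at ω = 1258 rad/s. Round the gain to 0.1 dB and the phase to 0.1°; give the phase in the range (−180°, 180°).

53.9 dB, 3.3°

Substitute s = j1258:
Numerator: 500(j1258)^2 + 125500(j1258) + 125000 = -791157000 + j157879000
Denominator: (j1258)^2 + 325(j1258) + 13750 = -1568814 + j408850
|N| = √(791157000² + 157879000²) ≈ 8.0676e+08, ∠N ≈ 168.71°
|D| = √(1568814² + 408850²) ≈ 1.6212e+06, ∠D ≈ 165.39°
|G| = 8.0676e+08 / 1.6212e+06 ≈ 497.63
Gain = 20 log₁₀(497.63) ≈ 53.94 dB
∠G = 168.71° − 165.39° = 3.32°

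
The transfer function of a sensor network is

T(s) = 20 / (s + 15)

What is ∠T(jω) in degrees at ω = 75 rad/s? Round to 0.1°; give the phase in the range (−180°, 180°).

At s = jω = j75:
pole (s+15): 15 + j75 → |·| = √(15²+75²) = √5850 ≈ 76.485, ∠ = arctan(75/15) ≈ 78.69°
∠T = 0.00° − 78.69° = -78.69°

-78.7°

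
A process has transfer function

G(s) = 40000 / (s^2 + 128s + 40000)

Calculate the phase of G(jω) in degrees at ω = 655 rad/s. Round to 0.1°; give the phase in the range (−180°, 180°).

At s = jω = j655:
quadratic: (j655)² + 128·j655 + 40000 = -389025 + j83840 → |·| ≈ 3.9796e+05, ∠ ≈ 167.84°
∠G = 0.00° − 167.84° = -167.84°

-167.8°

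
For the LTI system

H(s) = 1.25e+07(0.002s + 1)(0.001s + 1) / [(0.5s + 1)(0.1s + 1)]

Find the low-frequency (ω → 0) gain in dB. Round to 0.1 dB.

H(0) = 1.25e+07 · 1 / 1 = 1.25e+07
20 log₁₀(1.25e+07) ≈ 141.94 dB

141.9 dB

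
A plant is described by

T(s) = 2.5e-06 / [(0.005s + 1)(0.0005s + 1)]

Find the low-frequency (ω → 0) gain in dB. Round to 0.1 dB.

T(0) = 2.5e-06 · 1 / 1 = 2.5e-06
20 log₁₀(2.5e-06) ≈ -112.04 dB

-112.0 dB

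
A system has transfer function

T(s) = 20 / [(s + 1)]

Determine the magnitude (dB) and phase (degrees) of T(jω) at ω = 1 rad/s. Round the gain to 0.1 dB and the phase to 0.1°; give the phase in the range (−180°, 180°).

At ω = 1 rad/s:
pole (1 + j1·1) = 1 + j1 → |·| ≈ 1.4142, ∠ ≈ 45.00°
|T| = 20 · 1 / (1.4142) ≈ 14.142
Gain = 20 log₁₀(14.142) ≈ 23.01 dB
∠T = (0°) − (45.00°) = -45.00°

23.0 dB, -45.0°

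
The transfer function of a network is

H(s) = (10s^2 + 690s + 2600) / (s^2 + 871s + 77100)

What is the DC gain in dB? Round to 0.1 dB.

-29.4 dB

H(0) = 2600 / 77100 ≈ 0.033722
20 log₁₀(0.033722) ≈ -29.44 dB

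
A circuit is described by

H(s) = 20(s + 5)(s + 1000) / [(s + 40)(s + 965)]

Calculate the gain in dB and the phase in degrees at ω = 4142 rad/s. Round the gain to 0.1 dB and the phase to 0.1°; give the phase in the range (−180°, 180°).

At s = jω = j4142:
zero (s+5): 5 + j4142 → |·| = √(5²+4142²) = √17156189 ≈ 4142, ∠ = arctan(4142/5) ≈ 89.93°
zero (s+1000): 1000 + j4142 → |·| = √(1000²+4142²) = √18156164 ≈ 4261, ∠ = arctan(4142/1000) ≈ 76.43°
pole (s+40): 40 + j4142 → |·| = √(40²+4142²) = √17157764 ≈ 4142.2, ∠ = arctan(4142/40) ≈ 89.45°
pole (s+965): 965 + j4142 → |·| = √(965²+4142²) = √18087389 ≈ 4252.9, ∠ = arctan(4142/965) ≈ 76.89°
|H| = 20 · 1.7649e+07 / 1.7616e+07 ≈ 20.037
Gain = 20 log₁₀(20.037) ≈ 26.04 dB
∠H = 166.36° − 166.34° = 0.02°

26.0 dB, 0.0°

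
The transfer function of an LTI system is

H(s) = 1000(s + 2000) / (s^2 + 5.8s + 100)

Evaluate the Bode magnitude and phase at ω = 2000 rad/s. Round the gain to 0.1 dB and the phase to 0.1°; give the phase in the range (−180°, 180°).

-3.0 dB, -134.8°

At s = jω = j2000:
zero (s+2000): 2000 + j2000 → |·| = √(2000²+2000²) = √8000000 ≈ 2828.4, ∠ = arctan(2000/2000) ≈ 45.00°
quadratic: (j2000)² + 5.8·j2000 + 100 = -3999900 + j11600 → |·| ≈ 3.9999e+06, ∠ ≈ 179.83°
|H| = 1000 · 2828.4 / 3.9999e+06 ≈ 0.70712
Gain = 20 log₁₀(0.70712) ≈ -3.01 dB
∠H = 45.00° − 179.83° = -134.83°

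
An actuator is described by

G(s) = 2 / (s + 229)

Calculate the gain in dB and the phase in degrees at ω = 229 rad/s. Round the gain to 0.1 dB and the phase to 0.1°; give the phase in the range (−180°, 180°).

-44.2 dB, -45.0°

Substitute s = j229:
Numerator: 2 = 2 + j0
Denominator: (j229) + 229 = 229 + j229
|N| = √(2² + 0²) ≈ 2, ∠N ≈ 0.00°
|D| = √(229² + 229²) ≈ 323.85, ∠D ≈ 45.00°
|G| = 2 / 323.85 ≈ 0.0061757
Gain = 20 log₁₀(0.0061757) ≈ -44.19 dB
∠G = 0.00° − 45.00° = -45.00°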